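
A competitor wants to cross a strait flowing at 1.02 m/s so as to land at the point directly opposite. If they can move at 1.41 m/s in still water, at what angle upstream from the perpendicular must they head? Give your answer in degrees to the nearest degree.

To cancel the current, the upstream component of the competitor's velocity must equal the flow: 1.41 sin θ = 1.02.
sin θ = 1.02 / 1.41 = 0.7234.
θ = arcsin(0.7234) = 46.336°.

46°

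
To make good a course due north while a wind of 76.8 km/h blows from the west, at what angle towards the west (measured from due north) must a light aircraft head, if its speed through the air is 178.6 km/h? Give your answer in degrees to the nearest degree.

The wind pushes perpendicular to the desired track; the heading must have a component into the wind equal to 76.8 km/h: 178.6 sin θ = 76.8.
sin θ = 0.4300, so θ = 25.468°.

25°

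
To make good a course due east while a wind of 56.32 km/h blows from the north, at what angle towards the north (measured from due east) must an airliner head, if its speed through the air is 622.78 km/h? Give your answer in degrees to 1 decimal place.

The wind pushes perpendicular to the desired track; the heading must have a component into the wind equal to 56.32 km/h: 622.78 sin θ = 56.32.
sin θ = 0.0904, so θ = 5.189°.

5.2°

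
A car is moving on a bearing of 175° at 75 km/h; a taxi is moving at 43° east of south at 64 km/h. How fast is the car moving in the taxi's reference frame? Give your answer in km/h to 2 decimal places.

Taking east as x and north as y: car velocity = (6.537, -74.715) km/h; taxi velocity = (43.648, -46.807) km/h.
Velocity of car relative to taxi = (6.537, -74.715) − (43.648, -46.807) = (-37.111, -27.908) km/h.
Magnitude = |(-37.111, -27.908)| = 46.434 km/h.

46.43 km/h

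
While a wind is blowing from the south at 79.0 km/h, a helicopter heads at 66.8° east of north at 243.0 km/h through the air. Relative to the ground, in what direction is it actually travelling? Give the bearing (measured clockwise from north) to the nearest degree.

052°

Taking east as x and north as y: velocity relative to the air = (223.350, 95.728) km/h; the air relative to ground = (0.000, 79.000) km/h.
Velocity relative to ground = (223.350, 95.728) + (0.000, 79.000) = (223.350, 174.728) km/h.
Bearing = atan2(223.35, 174.73) = 51.96° clockwise from north.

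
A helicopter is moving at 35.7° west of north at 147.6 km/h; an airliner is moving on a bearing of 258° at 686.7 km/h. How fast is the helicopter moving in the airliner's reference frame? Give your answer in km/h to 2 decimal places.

641.76 km/h

Taking east as x and north as y: helicopter velocity = (-86.131, 119.864) km/h; airliner velocity = (-671.694, -142.773) km/h.
Velocity of helicopter relative to airliner = (-86.131, 119.864) − (-671.694, -142.773) = (585.563, 262.636) km/h.
Magnitude = |(585.563, 262.636)| = 641.765 km/h.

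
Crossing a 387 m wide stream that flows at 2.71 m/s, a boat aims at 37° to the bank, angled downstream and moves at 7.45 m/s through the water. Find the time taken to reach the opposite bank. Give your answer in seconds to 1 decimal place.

86.3 s

The component of the boat's velocity perpendicular to the bank is 7.45 × sin 37° = 4.484 m/s.
Only the cross-stream component determines the crossing time; the current contributes nothing perpendicular to the bank.
Time = 387 / 4.484 = 86.316 s.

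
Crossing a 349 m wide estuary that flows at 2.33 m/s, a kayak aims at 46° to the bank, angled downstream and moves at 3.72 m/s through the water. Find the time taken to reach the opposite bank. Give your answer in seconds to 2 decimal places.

The component of the kayak's velocity perpendicular to the bank is 3.72 × sin 46° = 2.676 m/s.
The flow acts along the bank and has no component across it.
Time = 349 / 2.676 = 130.421 s.

130.42 s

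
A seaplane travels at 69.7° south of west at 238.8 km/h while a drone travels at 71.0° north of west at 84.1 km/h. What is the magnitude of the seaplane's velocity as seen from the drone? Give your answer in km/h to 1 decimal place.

Taking east as x and north as y: seaplane velocity = (-82.848, -223.968) km/h; drone velocity = (-27.380, 79.518) km/h.
Velocity of seaplane relative to drone = (-82.848, -223.968) − (-27.380, 79.518) = (-55.468, -303.486) km/h.
Magnitude = |(-55.468, -303.486)| = 308.513 km/h.

308.5 km/h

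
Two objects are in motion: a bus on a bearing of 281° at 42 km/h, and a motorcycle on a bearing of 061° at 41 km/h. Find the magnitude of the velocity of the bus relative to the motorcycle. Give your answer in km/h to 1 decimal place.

78.0 km/h

Taking east as x and north as y: bus velocity = (-41.228, 8.014) km/h; motorcycle velocity = (35.859, 19.877) km/h.
Velocity of bus relative to motorcycle = (-41.228, 8.014) − (35.859, 19.877) = (-77.088, -11.863) km/h.
Magnitude = |(-77.088, -11.863)| = 77.995 km/h.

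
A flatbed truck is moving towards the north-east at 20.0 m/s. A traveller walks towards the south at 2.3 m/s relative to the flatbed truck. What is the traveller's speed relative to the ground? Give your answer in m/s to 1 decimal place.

18.4 m/s

Taking east as x and north as y: flatbed truck velocity = (14.142, 14.142) m/s; traveller velocity relative to flatbed truck = (0.000, -2.300) m/s.
Velocity relative to ground = (14.142, 14.142) + (0.000, -2.300) = (14.142, 11.842) m/s.
Speed = |(14.142, 11.842)| = 18.445 m/s.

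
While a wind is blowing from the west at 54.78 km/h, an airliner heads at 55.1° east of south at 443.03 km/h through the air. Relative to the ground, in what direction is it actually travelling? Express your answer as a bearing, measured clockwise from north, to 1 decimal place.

Taking east as x and north as y: velocity relative to the air = (363.352, -253.478) km/h; the air relative to ground = (54.780, 0.000) km/h.
Velocity relative to ground = (363.352, -253.478) + (54.780, 0.000) = (418.132, -253.478) km/h.
Bearing = atan2(418.13, -253.48) = 121.22° clockwise from north.

121.2°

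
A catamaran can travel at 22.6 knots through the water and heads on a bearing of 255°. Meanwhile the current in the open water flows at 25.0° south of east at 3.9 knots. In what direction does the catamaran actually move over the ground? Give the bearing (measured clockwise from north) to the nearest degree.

248°

Taking east as x and north as y: velocity relative to the water = (-21.830, -5.849) knots; the water relative to ground = (3.535, -1.648) knots.
Velocity relative to ground = (-21.830, -5.849) + (3.535, -1.648) = (-18.295, -7.498) knots.
Bearing = atan2(-18.30, -7.50) = 247.72° clockwise from north.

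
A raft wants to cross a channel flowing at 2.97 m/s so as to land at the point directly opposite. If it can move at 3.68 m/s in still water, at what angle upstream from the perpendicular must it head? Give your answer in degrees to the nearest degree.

To cancel the current, the upstream component of the raft's velocity must equal the flow: 3.68 sin θ = 2.97.
sin θ = 2.97 / 3.68 = 0.8071.
θ = arcsin(0.8071) = 53.810°.

54°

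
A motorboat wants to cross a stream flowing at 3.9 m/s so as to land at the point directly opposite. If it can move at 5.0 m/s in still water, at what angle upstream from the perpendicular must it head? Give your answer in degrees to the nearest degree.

To cancel the current, the upstream component of the motorboat's velocity must equal the flow: 5.0 sin θ = 3.9.
sin θ = 3.9 / 5.0 = 0.7800.
θ = arcsin(0.7800) = 51.261°.

51°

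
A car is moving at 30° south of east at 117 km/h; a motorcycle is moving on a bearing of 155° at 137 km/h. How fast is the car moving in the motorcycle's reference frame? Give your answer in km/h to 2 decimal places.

78.72 km/h

Taking east as x and north as y: car velocity = (101.325, -58.500) km/h; motorcycle velocity = (57.899, -124.164) km/h.
Velocity of car relative to motorcycle = (101.325, -58.500) − (57.899, -124.164) = (43.426, 65.664) km/h.
Magnitude = |(43.426, 65.664)| = 78.725 km/h.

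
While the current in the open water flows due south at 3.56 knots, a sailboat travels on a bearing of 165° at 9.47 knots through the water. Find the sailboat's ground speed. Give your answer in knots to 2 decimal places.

Taking east as x and north as y: velocity relative to the water = (2.451, -9.147) knots; the water relative to ground = (0.000, -3.560) knots.
Velocity relative to ground = (2.451, -9.147) + (0.000, -3.560) = (2.451, -12.707) knots.
Speed = |(2.451, -12.707)| = 12.942 knots.

12.94 knots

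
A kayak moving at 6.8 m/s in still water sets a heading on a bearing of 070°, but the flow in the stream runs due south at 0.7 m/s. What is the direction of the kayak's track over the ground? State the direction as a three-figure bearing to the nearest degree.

076°

Taking east as x and north as y: velocity relative to the water = (6.390, 2.326) m/s; the water relative to ground = (0.000, -0.700) m/s.
Velocity relative to ground = (6.390, 2.326) + (0.000, -0.700) = (6.390, 1.626) m/s.
Bearing = atan2(6.39, 1.63) = 75.73° clockwise from north.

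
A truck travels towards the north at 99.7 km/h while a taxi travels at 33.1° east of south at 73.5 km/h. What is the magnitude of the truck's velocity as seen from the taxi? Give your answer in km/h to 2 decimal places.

166.19 km/h

Taking east as x and north as y: truck velocity = (0.000, 99.700) km/h; taxi velocity = (40.138, -61.572) km/h.
Velocity of truck relative to taxi = (0.000, 99.700) − (40.138, -61.572) = (-40.138, 161.272) km/h.
Magnitude = |(-40.138, 161.272)| = 166.192 km/h.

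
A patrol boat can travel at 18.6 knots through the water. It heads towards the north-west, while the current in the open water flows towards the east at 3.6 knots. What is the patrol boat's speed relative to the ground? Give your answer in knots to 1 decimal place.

16.3 knots

Taking east as x and north as y: velocity relative to the water = (-13.152, 13.152) knots; the water relative to ground = (3.600, 0.000) knots.
Velocity relative to ground = (-13.152, 13.152) + (3.600, 0.000) = (-9.552, 13.152) knots.
Speed = |(-9.552, 13.152)| = 16.255 knots.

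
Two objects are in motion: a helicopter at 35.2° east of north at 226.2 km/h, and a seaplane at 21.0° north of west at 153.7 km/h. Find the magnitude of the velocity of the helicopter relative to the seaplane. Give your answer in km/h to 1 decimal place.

Taking east as x and north as y: helicopter velocity = (130.389, 184.838) km/h; seaplane velocity = (-143.491, 55.081) km/h.
Velocity of helicopter relative to seaplane = (130.389, 184.838) − (-143.491, 55.081) = (273.880, 129.757) km/h.
Magnitude = |(273.880, 129.757)| = 303.063 km/h.

303.1 km/h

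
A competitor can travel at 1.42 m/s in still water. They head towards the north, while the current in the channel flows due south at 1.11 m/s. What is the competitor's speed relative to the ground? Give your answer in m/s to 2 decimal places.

0.31 m/s

Taking east as x and north as y: velocity relative to the water = (0.000, 1.420) m/s; the water relative to ground = (0.000, -1.110) m/s.
Velocity relative to ground = (0.000, 1.420) + (0.000, -1.110) = (0.000, 0.310) m/s.
Speed = |(0.000, 0.310)| = 0.310 m/s.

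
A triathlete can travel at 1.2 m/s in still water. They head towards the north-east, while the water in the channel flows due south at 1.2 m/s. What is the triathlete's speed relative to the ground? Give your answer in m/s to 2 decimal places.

Taking east as x and north as y: velocity relative to the water = (0.849, 0.849) m/s; the water relative to ground = (0.000, -1.200) m/s.
Velocity relative to ground = (0.849, 0.849) + (0.000, -1.200) = (0.849, -0.351) m/s.
Speed = |(0.849, -0.351)| = 0.918 m/s.

0.92 m/s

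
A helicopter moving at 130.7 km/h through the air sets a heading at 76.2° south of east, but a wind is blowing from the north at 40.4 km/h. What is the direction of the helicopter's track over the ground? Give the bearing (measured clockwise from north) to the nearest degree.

169°

Taking east as x and north as y: velocity relative to the air = (31.176, -126.927) km/h; the air relative to ground = (0.000, -40.400) km/h.
Velocity relative to ground = (31.176, -126.927) + (0.000, -40.400) = (31.176, -167.327) km/h.
Bearing = atan2(31.18, -167.33) = 169.45° clockwise from north.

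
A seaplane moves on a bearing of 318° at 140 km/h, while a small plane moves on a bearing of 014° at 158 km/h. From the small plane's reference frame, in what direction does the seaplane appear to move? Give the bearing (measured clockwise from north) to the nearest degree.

Taking east as x and north as y: seaplane velocity = (-93.678, 104.040) km/h; small plane velocity = (38.224, 153.307) km/h.
Velocity of seaplane relative to small plane = (-93.678, 104.040) − (38.224, 153.307) = (-131.902, -49.266) km/h.
Bearing = atan2(-131.90, -49.27) = 249.52° clockwise from north.

250°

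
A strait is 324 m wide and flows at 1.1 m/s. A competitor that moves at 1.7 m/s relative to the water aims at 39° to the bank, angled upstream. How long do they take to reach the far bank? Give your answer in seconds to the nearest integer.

The component of the competitor's velocity perpendicular to the bank is 1.7 × sin 39° = 1.070 m/s.
The flow acts along the bank and has no component across it.
Time = 324 / 1.070 = 302.848 s.

303 s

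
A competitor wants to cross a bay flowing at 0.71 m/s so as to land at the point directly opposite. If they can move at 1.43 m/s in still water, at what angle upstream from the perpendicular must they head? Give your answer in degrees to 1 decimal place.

29.8°

To cancel the current, the upstream component of the competitor's velocity must equal the flow: 1.43 sin θ = 0.71.
sin θ = 0.71 / 1.43 = 0.4965.
θ = arcsin(0.4965) = 29.769°.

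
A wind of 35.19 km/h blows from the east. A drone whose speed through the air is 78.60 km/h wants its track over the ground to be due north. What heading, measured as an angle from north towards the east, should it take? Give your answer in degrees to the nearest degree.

The wind pushes perpendicular to the desired track; the heading must have a component into the wind equal to 35.19 km/h: 78.60 sin θ = 35.19.
sin θ = 0.4477, so θ = 26.597°.

27°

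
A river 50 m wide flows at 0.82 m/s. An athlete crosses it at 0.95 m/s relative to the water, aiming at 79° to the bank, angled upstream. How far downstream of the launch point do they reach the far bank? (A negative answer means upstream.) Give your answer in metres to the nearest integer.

34 m

Perpendicular speed = 0.933 m/s; crossing time = 50 / 0.933 = 53.617 s.
Net downstream speed = 0.639 m/s.
Drift = 0.639 × 53.617 = 34.247 m (downstream).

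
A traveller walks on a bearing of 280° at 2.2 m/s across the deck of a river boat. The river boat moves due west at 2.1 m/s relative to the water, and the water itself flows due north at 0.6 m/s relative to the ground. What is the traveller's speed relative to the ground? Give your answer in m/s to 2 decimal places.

In east/north components (m/s): traveller relative to river boat = (-2.167, 0.382); river boat relative to water = (-2.100, 0.000); water relative to ground = (0.000, 0.600).
Sum = (-4.267, 0.982) m/s.
Speed = |(-4.267, 0.982)| = 4.378 m/s.

4.38 m/s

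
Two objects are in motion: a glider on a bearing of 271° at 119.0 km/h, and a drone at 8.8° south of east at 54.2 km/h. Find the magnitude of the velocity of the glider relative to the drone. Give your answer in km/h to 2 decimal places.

172.86 km/h

Taking east as x and north as y: glider velocity = (-118.982, 2.077) km/h; drone velocity = (53.562, -8.292) km/h.
Velocity of glider relative to drone = (-118.982, 2.077) − (53.562, -8.292) = (-172.544, 10.369) km/h.
Magnitude = |(-172.544, 10.369)| = 172.855 km/h.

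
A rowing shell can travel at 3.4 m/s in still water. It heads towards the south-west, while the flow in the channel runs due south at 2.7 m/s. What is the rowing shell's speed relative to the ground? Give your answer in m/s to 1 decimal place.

5.6 m/s

Taking east as x and north as y: velocity relative to the water = (-2.404, -2.404) m/s; the water relative to ground = (0.000, -2.700) m/s.
Velocity relative to ground = (-2.404, -2.404) + (0.000, -2.700) = (-2.404, -5.104) m/s.
Speed = |(-2.404, -5.104)| = 5.642 m/s.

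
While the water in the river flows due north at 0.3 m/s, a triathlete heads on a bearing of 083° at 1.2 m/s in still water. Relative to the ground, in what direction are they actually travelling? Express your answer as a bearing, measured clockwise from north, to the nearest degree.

069°

Taking east as x and north as y: velocity relative to the water = (1.191, 0.146) m/s; the water relative to ground = (0.000, 0.300) m/s.
Velocity relative to ground = (1.191, 0.146) + (0.000, 0.300) = (1.191, 0.446) m/s.
Bearing = atan2(1.19, 0.45) = 69.46° clockwise from north.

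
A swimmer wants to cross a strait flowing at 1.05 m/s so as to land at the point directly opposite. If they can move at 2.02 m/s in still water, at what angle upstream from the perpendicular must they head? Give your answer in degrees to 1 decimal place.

31.3°

To cancel the current, the upstream component of the swimmer's velocity must equal the flow: 2.02 sin θ = 1.05.
sin θ = 1.05 / 2.02 = 0.5198.
θ = arcsin(0.5198) = 31.319°.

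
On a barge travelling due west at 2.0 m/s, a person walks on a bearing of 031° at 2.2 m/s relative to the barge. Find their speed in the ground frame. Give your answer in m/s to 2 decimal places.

Taking east as x and north as y: barge velocity = (-2.000, 0.000) m/s; person velocity relative to barge = (1.133, 1.886) m/s.
Velocity relative to ground = (-2.000, 0.000) + (1.133, 1.886) = (-0.867, 1.886) m/s.
Speed = |(-0.867, 1.886)| = 2.075 m/s.

2.08 m/s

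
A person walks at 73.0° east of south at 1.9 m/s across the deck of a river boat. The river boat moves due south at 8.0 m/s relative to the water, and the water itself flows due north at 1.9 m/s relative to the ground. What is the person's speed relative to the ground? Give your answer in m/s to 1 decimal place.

6.9 m/s

In east/north components (m/s): person relative to river boat = (1.817, -0.556); river boat relative to water = (0.000, -8.000); water relative to ground = (0.000, 1.900).
Sum = (1.817, -6.656) m/s.
Speed = |(1.817, -6.656)| = 6.899 m/s.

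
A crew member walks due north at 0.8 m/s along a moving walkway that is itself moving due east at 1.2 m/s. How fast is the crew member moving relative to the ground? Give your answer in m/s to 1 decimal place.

1.4 m/s

Taking east as x and north as y: moving walkway velocity = (1.200, 0.000) m/s; crew member velocity relative to moving walkway = (0.000, 0.800) m/s.
Velocity relative to ground = (1.200, 0.000) + (0.000, 0.800) = (1.200, 0.800) m/s.
Speed = |(1.200, 0.800)| = 1.442 m/s.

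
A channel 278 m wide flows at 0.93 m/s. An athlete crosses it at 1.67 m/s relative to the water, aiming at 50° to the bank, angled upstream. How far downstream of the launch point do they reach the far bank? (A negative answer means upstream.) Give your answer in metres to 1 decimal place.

-31.2 m

Perpendicular speed = 1.279 m/s; crossing time = 278 / 1.279 = 217.307 s.
Net downstream speed = -0.143 m/s.
Drift = -0.143 × 217.307 = -31.174 m (upstream).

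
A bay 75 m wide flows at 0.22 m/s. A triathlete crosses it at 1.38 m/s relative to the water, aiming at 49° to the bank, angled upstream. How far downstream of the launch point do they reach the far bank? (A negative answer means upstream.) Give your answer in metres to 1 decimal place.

-49.4 m

Perpendicular speed = 1.041 m/s; crossing time = 75 / 1.041 = 72.012 s.
Net downstream speed = -0.685 m/s.
Drift = -0.685 × 72.012 = -49.354 m (upstream).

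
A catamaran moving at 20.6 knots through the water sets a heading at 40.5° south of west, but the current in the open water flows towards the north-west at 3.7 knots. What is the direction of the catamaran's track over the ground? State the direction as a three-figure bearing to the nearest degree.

240°

Taking east as x and north as y: velocity relative to the water = (-15.664, -13.379) knots; the water relative to ground = (-2.616, 2.616) knots.
Velocity relative to ground = (-15.664, -13.379) + (-2.616, 2.616) = (-18.281, -10.762) knots.
Bearing = atan2(-18.28, -10.76) = 239.51° clockwise from north.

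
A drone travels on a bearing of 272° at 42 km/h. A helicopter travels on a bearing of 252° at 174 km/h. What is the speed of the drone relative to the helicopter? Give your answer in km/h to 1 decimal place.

Taking east as x and north as y: drone velocity = (-41.974, 1.466) km/h; helicopter velocity = (-165.484, -53.769) km/h.
Velocity of drone relative to helicopter = (-41.974, 1.466) − (-165.484, -53.769) = (123.509, 55.235) km/h.
Magnitude = |(123.509, 55.235)| = 135.298 km/h.

135.3 km/h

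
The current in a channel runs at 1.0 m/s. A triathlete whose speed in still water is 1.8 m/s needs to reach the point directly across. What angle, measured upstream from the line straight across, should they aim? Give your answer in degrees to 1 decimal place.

To cancel the current, the upstream component of the triathlete's velocity must equal the flow: 1.8 sin θ = 1.0.
sin θ = 1.0 / 1.8 = 0.5556.
θ = arcsin(0.5556) = 33.749°.

33.7°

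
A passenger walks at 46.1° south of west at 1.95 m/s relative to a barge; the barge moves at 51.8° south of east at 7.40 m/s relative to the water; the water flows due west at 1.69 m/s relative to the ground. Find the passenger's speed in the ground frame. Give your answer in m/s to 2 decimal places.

In east/north components (m/s): passenger relative to barge = (-1.352, -1.405); barge relative to water = (4.576, -5.815); water relative to ground = (-1.690, 0.000).
Sum = (1.534, -7.220) m/s.
Speed = |(1.534, -7.220)| = 7.382 m/s.

7.38 m/s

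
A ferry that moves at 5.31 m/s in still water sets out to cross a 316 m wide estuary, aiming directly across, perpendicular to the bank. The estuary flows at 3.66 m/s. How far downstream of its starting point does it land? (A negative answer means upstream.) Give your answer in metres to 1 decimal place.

Perpendicular speed = 5.310 m/s; crossing time = 316 / 5.310 = 59.510 s.
Net downstream speed = 3.660 m/s.
Drift = 3.660 × 59.510 = 217.808 m (downstream).

217.8 m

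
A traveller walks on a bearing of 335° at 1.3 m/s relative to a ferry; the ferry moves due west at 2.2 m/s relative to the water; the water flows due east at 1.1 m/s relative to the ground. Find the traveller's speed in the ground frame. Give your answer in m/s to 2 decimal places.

In east/north components (m/s): traveller relative to ferry = (-0.549, 1.178); ferry relative to water = (-2.200, 0.000); water relative to ground = (1.100, 0.000).
Sum = (-1.649, 1.178) m/s.
Speed = |(-1.649, 1.178)| = 2.027 m/s.

2.03 m/s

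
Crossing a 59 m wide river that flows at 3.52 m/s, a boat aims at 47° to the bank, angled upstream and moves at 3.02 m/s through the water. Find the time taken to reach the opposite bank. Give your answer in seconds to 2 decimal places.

The component of the boat's velocity perpendicular to the bank is 3.02 × sin 47° = 2.209 m/s.
The current is parallel to the bank, so it does not affect the crossing time.
Time = 59 / 2.209 = 26.713 s.

26.71 s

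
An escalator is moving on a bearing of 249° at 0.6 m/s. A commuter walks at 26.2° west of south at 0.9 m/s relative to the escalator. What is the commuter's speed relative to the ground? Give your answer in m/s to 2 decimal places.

1.40 m/s

Taking east as x and north as y: escalator velocity = (-0.560, -0.215) m/s; commuter velocity relative to escalator = (-0.397, -0.808) m/s.
Velocity relative to ground = (-0.560, -0.215) + (-0.397, -0.808) = (-0.958, -1.023) m/s.
Speed = |(-0.958, -1.023)| = 1.401 m/s.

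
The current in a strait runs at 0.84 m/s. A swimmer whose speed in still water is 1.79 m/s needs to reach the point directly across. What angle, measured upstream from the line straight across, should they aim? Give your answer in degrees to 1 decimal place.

28.0°

To cancel the current, the upstream component of the swimmer's velocity must equal the flow: 1.79 sin θ = 0.84.
sin θ = 0.84 / 1.79 = 0.4693.
θ = arcsin(0.4693) = 27.987°.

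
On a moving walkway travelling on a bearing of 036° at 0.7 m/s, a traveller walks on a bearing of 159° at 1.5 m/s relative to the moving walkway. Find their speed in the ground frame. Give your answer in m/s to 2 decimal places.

1.26 m/s

Taking east as x and north as y: moving walkway velocity = (0.411, 0.566) m/s; traveller velocity relative to moving walkway = (0.538, -1.400) m/s.
Velocity relative to ground = (0.411, 0.566) + (0.538, -1.400) = (0.949, -0.834) m/s.
Speed = |(0.949, -0.834)| = 1.263 m/s.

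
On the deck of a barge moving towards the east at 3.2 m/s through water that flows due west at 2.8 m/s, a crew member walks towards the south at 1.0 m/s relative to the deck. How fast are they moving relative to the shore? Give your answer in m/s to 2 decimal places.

1.08 m/s

In east/north components (m/s): crew member relative to barge = (0.000, -1.000); barge relative to water = (3.200, 0.000); water relative to ground = (-2.800, 0.000).
Sum = (0.400, -1.000) m/s.
Speed = |(0.400, -1.000)| = 1.077 m/s.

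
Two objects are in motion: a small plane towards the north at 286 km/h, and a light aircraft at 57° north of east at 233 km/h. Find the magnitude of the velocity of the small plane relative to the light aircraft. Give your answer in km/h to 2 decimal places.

Taking east as x and north as y: small plane velocity = (0.000, 286.000) km/h; light aircraft velocity = (126.901, 195.410) km/h.
Velocity of small plane relative to light aircraft = (0.000, 286.000) − (126.901, 195.410) = (-126.901, 90.590) km/h.
Magnitude = |(-126.901, 90.590)| = 155.918 km/h.

155.92 km/h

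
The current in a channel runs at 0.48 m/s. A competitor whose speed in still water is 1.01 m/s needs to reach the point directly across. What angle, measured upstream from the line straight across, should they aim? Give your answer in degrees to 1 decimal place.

To cancel the current, the upstream component of the competitor's velocity must equal the flow: 1.01 sin θ = 0.48.
sin θ = 0.48 / 1.01 = 0.4752.
θ = arcsin(0.4752) = 28.375°.

28.4°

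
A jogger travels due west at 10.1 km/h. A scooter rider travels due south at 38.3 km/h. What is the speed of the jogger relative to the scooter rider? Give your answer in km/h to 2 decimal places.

39.61 km/h

Taking east as x and north as y: jogger velocity = (-10.100, 0.000) km/h; scooter rider velocity = (0.000, -38.300) km/h.
Velocity of jogger relative to scooter rider = (-10.100, 0.000) − (0.000, -38.300) = (-10.100, 38.300) km/h.
Magnitude = |(-10.100, 38.300)| = 39.609 km/h.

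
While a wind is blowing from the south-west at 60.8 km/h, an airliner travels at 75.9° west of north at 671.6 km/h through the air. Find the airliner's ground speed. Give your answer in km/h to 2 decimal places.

642.50 km/h

Taking east as x and north as y: velocity relative to the air = (-651.366, 163.612) km/h; the air relative to ground = (42.992, 42.992) km/h.
Velocity relative to ground = (-651.366, 163.612) + (42.992, 42.992) = (-608.374, 206.604) km/h.
Speed = |(-608.374, 206.604)| = 642.498 km/h.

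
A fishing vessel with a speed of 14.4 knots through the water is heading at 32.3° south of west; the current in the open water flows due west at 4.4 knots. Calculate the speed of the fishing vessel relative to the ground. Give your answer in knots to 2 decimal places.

18.27 knots

Taking east as x and north as y: velocity relative to the water = (-12.172, -7.695) knots; the water relative to ground = (-4.400, 0.000) knots.
Velocity relative to ground = (-12.172, -7.695) + (-4.400, 0.000) = (-16.572, -7.695) knots.
Speed = |(-16.572, -7.695)| = 18.271 knots.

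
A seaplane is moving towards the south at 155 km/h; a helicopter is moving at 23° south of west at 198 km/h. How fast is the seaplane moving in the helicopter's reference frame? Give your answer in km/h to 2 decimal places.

198.11 km/h

Taking east as x and north as y: seaplane velocity = (0.000, -155.000) km/h; helicopter velocity = (-182.260, -77.365) km/h.
Velocity of seaplane relative to helicopter = (0.000, -155.000) − (-182.260, -77.365) = (182.260, -77.635) km/h.
Magnitude = |(182.260, -77.635)| = 198.106 km/h.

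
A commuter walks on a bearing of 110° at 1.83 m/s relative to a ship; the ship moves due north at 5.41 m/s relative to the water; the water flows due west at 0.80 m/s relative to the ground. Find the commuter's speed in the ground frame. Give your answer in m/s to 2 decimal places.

4.87 m/s

In east/north components (m/s): commuter relative to ship = (1.720, -0.626); ship relative to water = (0.000, 5.410); water relative to ground = (-0.800, 0.000).
Sum = (0.920, 4.784) m/s.
Speed = |(0.920, 4.784)| = 4.872 m/s.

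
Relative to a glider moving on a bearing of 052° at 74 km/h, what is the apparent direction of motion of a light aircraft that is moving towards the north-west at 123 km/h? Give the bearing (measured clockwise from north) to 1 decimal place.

285.9°

Taking east as x and north as y: light aircraft velocity = (-86.974, 86.974) km/h; glider velocity = (58.313, 45.559) km/h.
Velocity of light aircraft relative to glider = (-86.974, 86.974) − (58.313, 45.559) = (-145.287, 41.415) km/h.
Bearing = atan2(-145.29, 41.42) = 285.91° clockwise from north.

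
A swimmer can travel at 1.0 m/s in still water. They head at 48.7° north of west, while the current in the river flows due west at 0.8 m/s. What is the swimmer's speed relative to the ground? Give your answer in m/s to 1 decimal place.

1.6 m/s

Taking east as x and north as y: velocity relative to the water = (-0.660, 0.751) m/s; the water relative to ground = (-0.800, 0.000) m/s.
Velocity relative to ground = (-0.660, 0.751) + (-0.800, 0.000) = (-1.460, 0.751) m/s.
Speed = |(-1.460, 0.751)| = 1.642 m/s.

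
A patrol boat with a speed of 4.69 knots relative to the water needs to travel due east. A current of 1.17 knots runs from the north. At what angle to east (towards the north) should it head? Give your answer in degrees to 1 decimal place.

The current pushes perpendicular to the desired track; the heading must have a component into the current equal to 1.17 knots: 4.69 sin θ = 1.17.
sin θ = 0.2495, so θ = 14.446°.

14.4°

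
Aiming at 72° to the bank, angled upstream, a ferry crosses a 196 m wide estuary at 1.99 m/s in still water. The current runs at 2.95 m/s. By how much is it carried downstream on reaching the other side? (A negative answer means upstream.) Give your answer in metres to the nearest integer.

242 m

Perpendicular speed = 1.893 m/s; crossing time = 196 / 1.893 = 103.561 s.
Net downstream speed = 2.335 m/s.
Drift = 2.335 × 103.561 = 241.821 m (downstream).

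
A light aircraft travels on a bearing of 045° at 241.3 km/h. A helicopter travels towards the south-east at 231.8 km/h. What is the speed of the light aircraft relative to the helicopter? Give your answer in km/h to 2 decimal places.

Taking east as x and north as y: light aircraft velocity = (170.625, 170.625) km/h; helicopter velocity = (163.907, -163.907) km/h.
Velocity of light aircraft relative to helicopter = (170.625, 170.625) − (163.907, -163.907) = (6.718, 334.532) km/h.
Magnitude = |(6.718, 334.532)| = 334.600 km/h.

334.60 km/h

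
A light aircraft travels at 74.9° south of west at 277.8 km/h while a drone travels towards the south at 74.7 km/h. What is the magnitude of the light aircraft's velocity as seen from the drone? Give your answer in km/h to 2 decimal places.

Taking east as x and north as y: light aircraft velocity = (-72.368, -268.208) km/h; drone velocity = (0.000, -74.700) km/h.
Velocity of light aircraft relative to drone = (-72.368, -268.208) − (0.000, -74.700) = (-72.368, -193.508) km/h.
Magnitude = |(-72.368, -193.508)| = 206.598 km/h.

206.60 km/h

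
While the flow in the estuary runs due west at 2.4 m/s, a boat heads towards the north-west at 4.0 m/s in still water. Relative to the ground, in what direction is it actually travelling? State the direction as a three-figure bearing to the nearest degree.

Taking east as x and north as y: velocity relative to the water = (-2.828, 2.828) m/s; the water relative to ground = (-2.400, 0.000) m/s.
Velocity relative to ground = (-2.828, 2.828) + (-2.400, 0.000) = (-5.228, 2.828) m/s.
Bearing = atan2(-5.23, 2.83) = 298.41° clockwise from north.

298°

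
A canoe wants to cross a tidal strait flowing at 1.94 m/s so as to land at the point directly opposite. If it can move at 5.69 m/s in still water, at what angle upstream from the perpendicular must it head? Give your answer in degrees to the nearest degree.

To cancel the current, the upstream component of the canoe's velocity must equal the flow: 5.69 sin θ = 1.94.
sin θ = 1.94 / 5.69 = 0.3409.
θ = arcsin(0.3409) = 19.935°.

20°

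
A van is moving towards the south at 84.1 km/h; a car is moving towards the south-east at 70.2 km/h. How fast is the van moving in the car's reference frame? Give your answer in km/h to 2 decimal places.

60.43 km/h

Taking east as x and north as y: van velocity = (0.000, -84.100) km/h; car velocity = (49.639, -49.639) km/h.
Velocity of van relative to car = (0.000, -84.100) − (49.639, -49.639) = (-49.639, -34.461) km/h.
Magnitude = |(-49.639, -34.461)| = 60.428 km/h.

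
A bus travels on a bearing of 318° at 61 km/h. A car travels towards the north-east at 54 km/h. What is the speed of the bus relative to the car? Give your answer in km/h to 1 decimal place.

79.3 km/h

Taking east as x and north as y: bus velocity = (-40.817, 45.332) km/h; car velocity = (38.184, 38.184) km/h.
Velocity of bus relative to car = (-40.817, 45.332) − (38.184, 38.184) = (-79.001, 7.148) km/h.
Magnitude = |(-79.001, 7.148)| = 79.323 km/h.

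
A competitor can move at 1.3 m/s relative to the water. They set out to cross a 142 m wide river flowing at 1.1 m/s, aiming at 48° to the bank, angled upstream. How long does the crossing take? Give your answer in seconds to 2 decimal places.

146.98 s

The component of the competitor's velocity perpendicular to the bank is 1.3 × sin 48° = 0.966 m/s.
The current is parallel to the bank, so it does not affect the crossing time.
Time = 142 / 0.966 = 146.984 s.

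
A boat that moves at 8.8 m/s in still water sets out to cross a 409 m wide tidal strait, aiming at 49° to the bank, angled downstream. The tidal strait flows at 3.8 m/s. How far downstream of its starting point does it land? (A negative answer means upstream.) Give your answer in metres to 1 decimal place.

Perpendicular speed = 6.641 m/s; crossing time = 409 / 6.641 = 61.583 s.
Net downstream speed = 9.573 m/s.
Drift = 9.573 × 61.583 = 589.554 m (downstream).

589.6 m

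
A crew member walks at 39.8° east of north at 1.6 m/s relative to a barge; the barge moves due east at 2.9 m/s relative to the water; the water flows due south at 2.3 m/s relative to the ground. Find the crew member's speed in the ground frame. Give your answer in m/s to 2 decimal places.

4.07 m/s

In east/north components (m/s): crew member relative to barge = (1.024, 1.229); barge relative to water = (2.900, 0.000); water relative to ground = (0.000, -2.300).
Sum = (3.924, -1.071) m/s.
Speed = |(3.924, -1.071)| = 4.068 m/s.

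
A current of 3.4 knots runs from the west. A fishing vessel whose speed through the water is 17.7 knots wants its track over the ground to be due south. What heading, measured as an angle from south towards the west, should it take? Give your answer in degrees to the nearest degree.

The current pushes perpendicular to the desired track; the heading must have a component into the current equal to 3.4 knots: 17.7 sin θ = 3.4.
sin θ = 0.1921, so θ = 11.075°.

11°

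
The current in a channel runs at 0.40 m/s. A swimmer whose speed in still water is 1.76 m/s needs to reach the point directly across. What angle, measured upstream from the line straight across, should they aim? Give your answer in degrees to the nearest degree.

To cancel the current, the upstream component of the swimmer's velocity must equal the flow: 1.76 sin θ = 0.40.
sin θ = 0.40 / 1.76 = 0.2273.
θ = arcsin(0.2273) = 13.137°.

13°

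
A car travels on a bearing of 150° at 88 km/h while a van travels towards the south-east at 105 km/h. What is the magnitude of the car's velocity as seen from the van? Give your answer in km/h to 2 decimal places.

30.31 km/h

Taking east as x and north as y: car velocity = (44.000, -76.210) km/h; van velocity = (74.246, -74.246) km/h.
Velocity of car relative to van = (44.000, -76.210) − (74.246, -74.246) = (-30.246, -1.964) km/h.
Magnitude = |(-30.246, -1.964)| = 30.310 km/h.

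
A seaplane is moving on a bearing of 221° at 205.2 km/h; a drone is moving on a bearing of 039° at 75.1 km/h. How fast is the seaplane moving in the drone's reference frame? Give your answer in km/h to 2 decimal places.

280.27 km/h

Taking east as x and north as y: seaplane velocity = (-134.623, -154.866) km/h; drone velocity = (47.262, 58.364) km/h.
Velocity of seaplane relative to drone = (-134.623, -154.866) − (47.262, 58.364) = (-181.885, -213.230) km/h.
Magnitude = |(-181.885, -213.230)| = 280.267 km/h.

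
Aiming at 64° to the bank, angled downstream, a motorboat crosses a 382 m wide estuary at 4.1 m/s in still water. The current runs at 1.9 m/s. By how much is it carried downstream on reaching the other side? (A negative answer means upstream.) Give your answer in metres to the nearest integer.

Perpendicular speed = 3.685 m/s; crossing time = 382 / 3.685 = 103.662 s.
Net downstream speed = 3.697 m/s.
Drift = 3.697 × 103.662 = 383.272 m (downstream).

383 m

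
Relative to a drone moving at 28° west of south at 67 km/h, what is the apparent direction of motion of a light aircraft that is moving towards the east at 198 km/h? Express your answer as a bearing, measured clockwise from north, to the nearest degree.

076°

Taking east as x and north as y: light aircraft velocity = (198.000, 0.000) km/h; drone velocity = (-31.455, -59.157) km/h.
Velocity of light aircraft relative to drone = (198.000, 0.000) − (-31.455, -59.157) = (229.455, 59.157) km/h.
Bearing = atan2(229.45, 59.16) = 75.54° clockwise from north.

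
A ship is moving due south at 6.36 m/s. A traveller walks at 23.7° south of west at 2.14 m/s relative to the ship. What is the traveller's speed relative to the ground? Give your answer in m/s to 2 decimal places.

Taking east as x and north as y: ship velocity = (0.000, -6.360) m/s; traveller velocity relative to ship = (-1.960, -0.860) m/s.
Velocity relative to ground = (0.000, -6.360) + (-1.960, -0.860) = (-1.960, -7.220) m/s.
Speed = |(-1.960, -7.220)| = 7.481 m/s.

7.48 m/s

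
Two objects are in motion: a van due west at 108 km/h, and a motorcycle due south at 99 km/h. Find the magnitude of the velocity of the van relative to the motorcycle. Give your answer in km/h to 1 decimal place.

146.5 km/h

Taking east as x and north as y: van velocity = (-108.000, 0.000) km/h; motorcycle velocity = (0.000, -99.000) km/h.
Velocity of van relative to motorcycle = (-108.000, 0.000) − (0.000, -99.000) = (-108.000, 99.000) km/h.
Magnitude = |(-108.000, 99.000)| = 146.509 km/h.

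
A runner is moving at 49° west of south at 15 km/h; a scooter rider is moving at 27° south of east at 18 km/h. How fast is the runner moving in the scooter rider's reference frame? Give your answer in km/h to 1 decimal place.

27.4 km/h

Taking east as x and north as y: runner velocity = (-11.321, -9.841) km/h; scooter rider velocity = (16.038, -8.172) km/h.
Velocity of runner relative to scooter rider = (-11.321, -9.841) − (16.038, -8.172) = (-27.359, -1.669) km/h.
Magnitude = |(-27.359, -1.669)| = 27.410 km/h.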